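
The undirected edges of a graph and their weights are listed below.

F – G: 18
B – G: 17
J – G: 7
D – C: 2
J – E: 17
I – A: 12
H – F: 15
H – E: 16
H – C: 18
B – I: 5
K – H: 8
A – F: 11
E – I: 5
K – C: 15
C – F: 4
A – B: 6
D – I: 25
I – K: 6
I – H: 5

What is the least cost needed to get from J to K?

28

Settle nodes by increasing distance from J:
J: 0
G: 7  (via J)
E: 17  (via J)
I: 22  (via E)
B: 24  (via G)
F: 25  (via G)
H: 27  (via I)
K: 28  (via I)
Shortest route: J–E–I–K = 28.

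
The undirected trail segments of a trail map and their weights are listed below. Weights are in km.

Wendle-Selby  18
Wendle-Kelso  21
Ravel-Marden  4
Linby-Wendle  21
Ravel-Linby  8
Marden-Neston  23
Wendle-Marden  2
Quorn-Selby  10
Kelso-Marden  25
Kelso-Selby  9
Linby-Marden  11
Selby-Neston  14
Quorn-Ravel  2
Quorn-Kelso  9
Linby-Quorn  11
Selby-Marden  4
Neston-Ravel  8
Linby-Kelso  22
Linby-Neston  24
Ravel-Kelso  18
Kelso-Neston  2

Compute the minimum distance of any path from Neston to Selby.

Compare a few routes:
Neston - Kelso - Selby: 2+9 = 11
Neston - Ravel - Marden - Selby: 8+4+4 = 16
Neston - Selby: 14 = 14
Cheapest is Neston - Kelso - Selby at 11 km.

11 km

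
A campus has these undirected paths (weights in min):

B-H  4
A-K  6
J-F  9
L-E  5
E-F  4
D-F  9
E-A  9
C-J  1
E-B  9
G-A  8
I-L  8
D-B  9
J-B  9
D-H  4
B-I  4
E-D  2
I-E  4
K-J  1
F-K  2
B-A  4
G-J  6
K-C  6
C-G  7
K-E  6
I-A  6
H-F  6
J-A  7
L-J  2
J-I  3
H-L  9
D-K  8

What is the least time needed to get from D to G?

Settle nodes by increasing distance from D:
D: 0
E: 2  (via D)
H: 4  (via D)
F: 6  (via E)
I: 6  (via E)
L: 7  (via E)
B: 8  (via H)
K: 8  (via D)
J: 9  (via I)
C: 10  (via J)
A: 11  (via E)
G: 15  (via J)
Shortest route: D → E → I → J → G = 15 min.

15 min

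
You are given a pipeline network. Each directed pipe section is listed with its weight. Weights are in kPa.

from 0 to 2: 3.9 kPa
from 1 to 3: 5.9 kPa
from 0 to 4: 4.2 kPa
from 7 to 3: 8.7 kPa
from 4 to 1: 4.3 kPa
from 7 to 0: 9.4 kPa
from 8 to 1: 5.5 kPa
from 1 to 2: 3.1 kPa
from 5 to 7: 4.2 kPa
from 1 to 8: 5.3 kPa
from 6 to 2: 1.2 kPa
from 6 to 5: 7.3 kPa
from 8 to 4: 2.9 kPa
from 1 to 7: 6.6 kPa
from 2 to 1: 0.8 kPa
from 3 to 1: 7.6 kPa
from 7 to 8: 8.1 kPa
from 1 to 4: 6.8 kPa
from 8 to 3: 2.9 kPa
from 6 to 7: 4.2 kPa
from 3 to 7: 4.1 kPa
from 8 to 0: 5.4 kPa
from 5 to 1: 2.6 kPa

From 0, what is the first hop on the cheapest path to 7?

Enumerating some paths:
0–2–1–8–3–7: 3.9+0.8+5.3+2.9+4.1 = 17
0–4–1–7: 4.2+4.3+6.6 = 15.1
0–2–1–3–7: 3.9+0.8+5.9+4.1 = 14.7
0–2–1–7: 3.9+0.8+6.6 = 11.3
Cheapest is 0–2–1–7 at 11.3 kPa.
So from 0 the first move is to 2.

2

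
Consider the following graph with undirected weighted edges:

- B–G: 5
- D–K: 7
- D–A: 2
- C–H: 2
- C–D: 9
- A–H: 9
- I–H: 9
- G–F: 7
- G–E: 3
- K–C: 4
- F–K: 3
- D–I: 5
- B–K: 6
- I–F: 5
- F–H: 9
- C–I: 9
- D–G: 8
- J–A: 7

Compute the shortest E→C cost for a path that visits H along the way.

21

Shortest E→H: E → G → F → H = 19
Shortest H→C: H → C = 2
Total via H: 19 + 2 = 21.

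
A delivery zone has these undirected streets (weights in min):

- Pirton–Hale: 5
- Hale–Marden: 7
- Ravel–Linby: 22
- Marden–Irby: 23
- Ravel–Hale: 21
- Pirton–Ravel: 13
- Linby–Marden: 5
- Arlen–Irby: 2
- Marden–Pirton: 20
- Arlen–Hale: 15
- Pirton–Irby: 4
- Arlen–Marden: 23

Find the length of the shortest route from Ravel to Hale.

18 min

Running Dijkstra from Ravel:
Ravel: 0
Pirton: 13  (via Ravel)
Irby: 17  (via Pirton)
Hale: 18  (via Pirton)
Shortest route: Ravel → Pirton → Hale = 18 min.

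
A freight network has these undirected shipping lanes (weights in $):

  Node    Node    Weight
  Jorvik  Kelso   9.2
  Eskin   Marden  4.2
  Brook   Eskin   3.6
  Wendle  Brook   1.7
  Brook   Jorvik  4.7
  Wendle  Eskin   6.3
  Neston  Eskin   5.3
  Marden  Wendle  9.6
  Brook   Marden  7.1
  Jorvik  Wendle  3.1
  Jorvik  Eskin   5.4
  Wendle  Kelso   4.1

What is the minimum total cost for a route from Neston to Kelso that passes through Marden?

Shortest Neston→Marden: Neston–Eskin–Marden = 9.5
Shortest Marden→Kelso: Marden–Brook–Wendle–Kelso = 12.9
Total via Marden: 9.5 + 12.9 = $22.4.

$22.4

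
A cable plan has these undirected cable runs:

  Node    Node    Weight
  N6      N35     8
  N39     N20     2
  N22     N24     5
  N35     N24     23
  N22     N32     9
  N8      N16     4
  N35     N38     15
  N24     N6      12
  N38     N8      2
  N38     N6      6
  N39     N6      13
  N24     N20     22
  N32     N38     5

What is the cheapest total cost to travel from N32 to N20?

26

Shortest distances from N32:
N32: 0
N38: 5  (via N32)
N8: 7  (via N38)
N22: 9  (via N32)
N16: 11  (via N8)
N6: 11  (via N38)
N24: 14  (via N22)
N35: 19  (via N6)
N39: 24  (via N6)
N20: 26  (via N39)
Shortest route: N32–N38–N6–N39–N20 = 26.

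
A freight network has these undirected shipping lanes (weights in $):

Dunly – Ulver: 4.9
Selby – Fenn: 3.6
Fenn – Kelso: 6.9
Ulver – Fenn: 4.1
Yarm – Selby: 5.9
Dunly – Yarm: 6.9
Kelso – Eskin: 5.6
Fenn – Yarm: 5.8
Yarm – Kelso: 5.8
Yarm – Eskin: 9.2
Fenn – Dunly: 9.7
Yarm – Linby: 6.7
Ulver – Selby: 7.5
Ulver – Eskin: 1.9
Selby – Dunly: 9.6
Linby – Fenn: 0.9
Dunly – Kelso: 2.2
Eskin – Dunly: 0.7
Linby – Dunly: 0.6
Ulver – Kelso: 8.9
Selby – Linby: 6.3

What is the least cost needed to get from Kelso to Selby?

$7.3

Running Dijkstra from Kelso:
Kelso: 0
Dunly: 2.2  (via Kelso)
Linby: 2.8  (via Dunly)
Eskin: 2.9  (via Dunly)
Fenn: 3.7  (via Linby)
Ulver: 4.8  (via Eskin)
Yarm: 5.8  (via Kelso)
Selby: 7.3  (via Fenn)
Shortest route: Kelso → Dunly → Linby → Fenn → Selby = $7.3.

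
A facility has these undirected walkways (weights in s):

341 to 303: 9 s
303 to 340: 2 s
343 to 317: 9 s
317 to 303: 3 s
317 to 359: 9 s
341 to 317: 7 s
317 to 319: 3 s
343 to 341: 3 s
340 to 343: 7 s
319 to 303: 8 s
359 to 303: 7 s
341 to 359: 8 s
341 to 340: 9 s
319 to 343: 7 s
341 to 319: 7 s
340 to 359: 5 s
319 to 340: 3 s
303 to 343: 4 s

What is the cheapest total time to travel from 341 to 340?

Enumerating some paths:
341 - 303 - 340: 9+2 = 11
341 - 319 - 340: 7+3 = 10
341 - 340: 9 = 9
341 - 343 - 340: 3+7 = 10
The minimum is 9 s via 341 - 340.

9 s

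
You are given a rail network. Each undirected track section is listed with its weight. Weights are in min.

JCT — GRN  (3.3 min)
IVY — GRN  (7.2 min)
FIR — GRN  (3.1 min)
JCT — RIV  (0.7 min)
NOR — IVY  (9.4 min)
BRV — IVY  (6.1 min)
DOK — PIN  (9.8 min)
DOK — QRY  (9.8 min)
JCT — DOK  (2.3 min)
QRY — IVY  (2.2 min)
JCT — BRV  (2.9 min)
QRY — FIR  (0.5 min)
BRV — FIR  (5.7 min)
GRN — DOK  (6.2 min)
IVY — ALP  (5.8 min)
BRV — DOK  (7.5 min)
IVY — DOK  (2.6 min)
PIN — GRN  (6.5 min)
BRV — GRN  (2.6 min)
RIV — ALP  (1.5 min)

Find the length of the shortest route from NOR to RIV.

15 min

Settle nodes by increasing distance from NOR:
NOR: 0
IVY: 9.4  (via NOR)
QRY: 11.6  (via IVY)
DOK: 12  (via IVY)
FIR: 12.1  (via QRY)
JCT: 14.3  (via DOK)
RIV: 15  (via JCT)
Shortest route: NOR–IVY–DOK–JCT–RIV = 15 min.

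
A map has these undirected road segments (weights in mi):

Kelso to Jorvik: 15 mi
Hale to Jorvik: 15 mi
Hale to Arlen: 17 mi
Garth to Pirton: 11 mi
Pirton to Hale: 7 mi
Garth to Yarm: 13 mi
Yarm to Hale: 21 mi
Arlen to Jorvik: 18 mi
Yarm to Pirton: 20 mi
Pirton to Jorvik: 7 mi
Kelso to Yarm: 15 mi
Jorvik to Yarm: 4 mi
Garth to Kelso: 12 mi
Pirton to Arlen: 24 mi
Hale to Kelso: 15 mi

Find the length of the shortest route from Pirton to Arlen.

24 mi

Compare a few routes:
Pirton–Arlen: 24 = 24
Pirton–Jorvik–Arlen: 7+18 = 25
Pirton–Hale–Jorvik–Arlen: 7+15+18 = 40
Pirton–Jorvik–Hale–Arlen: 7+15+17 = 39
Cheapest is Pirton–Arlen at 24 mi.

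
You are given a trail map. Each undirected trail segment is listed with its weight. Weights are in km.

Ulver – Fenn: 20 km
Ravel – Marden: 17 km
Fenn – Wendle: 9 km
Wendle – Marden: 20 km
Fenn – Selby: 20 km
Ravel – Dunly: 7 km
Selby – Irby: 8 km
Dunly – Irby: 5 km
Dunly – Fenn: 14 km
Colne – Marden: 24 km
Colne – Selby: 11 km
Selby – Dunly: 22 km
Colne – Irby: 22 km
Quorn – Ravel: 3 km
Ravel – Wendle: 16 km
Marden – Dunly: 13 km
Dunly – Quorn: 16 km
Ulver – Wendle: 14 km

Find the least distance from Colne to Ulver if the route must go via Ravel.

61 km

Shortest Colne→Ravel: Colne → Selby → Irby → Dunly → Ravel = 31
Best Ravel to Ulver: Ravel → Wendle → Ulver costing 30
Total via Ravel: 31 + 30 = 61 km.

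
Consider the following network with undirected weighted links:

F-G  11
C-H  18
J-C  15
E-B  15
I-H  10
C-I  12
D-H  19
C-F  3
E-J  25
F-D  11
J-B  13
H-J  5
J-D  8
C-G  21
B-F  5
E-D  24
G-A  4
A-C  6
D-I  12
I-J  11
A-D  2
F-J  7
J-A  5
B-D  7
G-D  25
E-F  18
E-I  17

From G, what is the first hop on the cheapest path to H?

A

Enumerating some paths:
G → A → D → J → H: 4+2+8+5 = 19
G → A → J → H: 4+5+5 = 14
G → F → J → H: 11+7+5 = 23
The minimum is 14 via G → A → J → H.
So from G the first move is to A.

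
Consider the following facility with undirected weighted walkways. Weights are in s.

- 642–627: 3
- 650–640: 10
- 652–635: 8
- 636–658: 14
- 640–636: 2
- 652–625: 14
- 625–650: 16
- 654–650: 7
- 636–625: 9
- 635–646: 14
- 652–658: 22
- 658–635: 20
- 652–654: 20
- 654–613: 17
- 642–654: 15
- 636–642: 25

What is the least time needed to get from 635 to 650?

35 s

Enumerating some paths:
635–652–625–636–640–650: 8+14+9+2+10 = 43
635–652–654–650: 8+20+7 = 35
635–652–625–650: 8+14+16 = 38
The minimum is 35 s via 635–652–654–650.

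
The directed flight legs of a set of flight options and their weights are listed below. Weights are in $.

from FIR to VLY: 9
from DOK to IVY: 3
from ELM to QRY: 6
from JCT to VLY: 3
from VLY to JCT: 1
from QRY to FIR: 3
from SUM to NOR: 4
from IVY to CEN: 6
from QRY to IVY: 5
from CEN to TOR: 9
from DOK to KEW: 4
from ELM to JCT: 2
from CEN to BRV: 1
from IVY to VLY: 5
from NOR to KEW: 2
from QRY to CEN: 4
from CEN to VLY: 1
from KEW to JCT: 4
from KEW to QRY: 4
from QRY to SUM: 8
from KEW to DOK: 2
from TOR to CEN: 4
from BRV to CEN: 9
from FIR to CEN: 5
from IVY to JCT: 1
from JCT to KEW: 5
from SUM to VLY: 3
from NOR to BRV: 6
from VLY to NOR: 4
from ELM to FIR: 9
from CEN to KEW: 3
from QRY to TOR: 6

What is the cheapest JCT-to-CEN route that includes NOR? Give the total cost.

$17

Shortest JCT→NOR: JCT–VLY–NOR = 7
Shortest NOR→CEN: NOR–KEW–QRY–CEN = 10
Total via NOR: 7 + 10 = $17.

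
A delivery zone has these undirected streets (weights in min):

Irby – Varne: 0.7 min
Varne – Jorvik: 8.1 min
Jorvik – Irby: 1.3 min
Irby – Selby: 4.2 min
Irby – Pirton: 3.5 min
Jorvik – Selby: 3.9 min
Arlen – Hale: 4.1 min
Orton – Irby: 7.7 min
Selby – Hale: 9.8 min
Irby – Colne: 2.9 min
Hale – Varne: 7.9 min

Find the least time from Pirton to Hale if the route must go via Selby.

Shortest Pirton→Selby: Pirton → Irby → Selby = 7.7
Shortest Selby→Hale: Selby → Hale = 9.8
Total via Selby: 7.7 + 9.8 = 17.5 min.

17.5 min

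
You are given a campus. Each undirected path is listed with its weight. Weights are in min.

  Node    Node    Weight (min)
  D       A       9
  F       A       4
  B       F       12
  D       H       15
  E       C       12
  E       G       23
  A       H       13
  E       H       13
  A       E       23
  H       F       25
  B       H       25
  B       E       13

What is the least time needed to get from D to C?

Running Dijkstra from D:
D: 0
A: 9  (via D)
F: 13  (via A)
H: 15  (via D)
B: 25  (via F)
E: 28  (via H)
C: 40  (via E)
Shortest route: D → H → E → C = 40 min.

40 min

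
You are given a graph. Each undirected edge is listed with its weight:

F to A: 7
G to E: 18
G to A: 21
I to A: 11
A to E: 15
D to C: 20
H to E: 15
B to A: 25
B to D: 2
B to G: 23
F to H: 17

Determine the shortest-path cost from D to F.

34

Running Dijkstra from D:
D: 0
B: 2  (via D)
C: 20  (via D)
G: 25  (via B)
A: 27  (via B)
F: 34  (via A)
Shortest route: D → B → A → F = 34.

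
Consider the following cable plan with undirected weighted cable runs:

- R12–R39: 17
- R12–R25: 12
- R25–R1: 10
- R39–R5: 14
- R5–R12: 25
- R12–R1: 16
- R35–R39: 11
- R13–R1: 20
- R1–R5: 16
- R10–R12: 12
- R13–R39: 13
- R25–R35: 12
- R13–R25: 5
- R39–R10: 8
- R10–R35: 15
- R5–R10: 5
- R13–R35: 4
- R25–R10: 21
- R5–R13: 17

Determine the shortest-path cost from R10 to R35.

15

Enumerating some paths:
R10–R39–R35: 8+11 = 19
R10–R39–R13–R35: 8+13+4 = 25
R10–R5–R13–R35: 5+17+4 = 26
R10–R35: 15 = 15
Cheapest is R10–R35 at 15.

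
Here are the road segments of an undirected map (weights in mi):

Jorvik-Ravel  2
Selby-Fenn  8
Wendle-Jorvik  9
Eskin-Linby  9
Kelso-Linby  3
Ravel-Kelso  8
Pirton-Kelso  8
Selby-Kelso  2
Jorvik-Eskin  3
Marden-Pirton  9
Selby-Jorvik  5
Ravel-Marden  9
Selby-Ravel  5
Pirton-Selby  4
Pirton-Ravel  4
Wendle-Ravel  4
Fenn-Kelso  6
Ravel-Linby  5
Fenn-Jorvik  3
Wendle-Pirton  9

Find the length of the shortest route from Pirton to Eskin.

Compare a few routes:
Pirton–Selby–Jorvik–Eskin: 4+5+3 = 12
Pirton–Ravel–Jorvik–Eskin: 4+2+3 = 9
Pirton–Selby–Ravel–Jorvik–Eskin: 4+5+2+3 = 14
The minimum is 9 mi via Pirton–Ravel–Jorvik–Eskin.

9 mi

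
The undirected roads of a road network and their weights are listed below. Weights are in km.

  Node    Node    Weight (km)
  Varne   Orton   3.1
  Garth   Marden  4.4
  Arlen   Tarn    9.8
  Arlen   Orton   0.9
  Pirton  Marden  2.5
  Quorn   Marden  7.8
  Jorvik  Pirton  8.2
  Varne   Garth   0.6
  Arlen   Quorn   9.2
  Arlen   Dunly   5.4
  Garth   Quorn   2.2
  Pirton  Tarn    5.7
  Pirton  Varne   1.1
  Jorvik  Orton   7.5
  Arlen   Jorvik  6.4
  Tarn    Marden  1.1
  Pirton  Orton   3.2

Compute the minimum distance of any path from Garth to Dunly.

Settle nodes by increasing distance from Garth:
Garth: 0
Varne: 0.6  (via Garth)
Pirton: 1.7  (via Varne)
Quorn: 2.2  (via Garth)
Orton: 3.7  (via Varne)
Marden: 4.2  (via Pirton)
Arlen: 4.6  (via Orton)
Tarn: 5.3  (via Marden)
Jorvik: 9.9  (via Pirton)
Dunly: 10  (via Arlen)
Shortest route: Garth → Varne → Orton → Arlen → Dunly = 10 km.

10 km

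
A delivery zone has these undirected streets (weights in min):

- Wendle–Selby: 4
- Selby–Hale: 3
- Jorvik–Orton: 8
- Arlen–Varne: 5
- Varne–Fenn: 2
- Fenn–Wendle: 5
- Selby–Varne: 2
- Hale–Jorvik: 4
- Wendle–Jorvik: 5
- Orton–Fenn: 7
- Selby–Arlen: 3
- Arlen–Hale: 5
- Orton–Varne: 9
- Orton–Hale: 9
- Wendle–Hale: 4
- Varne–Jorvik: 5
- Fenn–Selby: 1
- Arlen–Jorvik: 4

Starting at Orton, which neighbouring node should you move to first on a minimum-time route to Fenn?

Fenn

Enumerating some paths:
Orton - Varne - Fenn: 9+2 = 11
Orton - Varne - Selby - Fenn: 9+2+1 = 12
Orton - Fenn: 7 = 7
Cheapest is Orton - Fenn at 7 min.
So from Orton the first move is to Fenn.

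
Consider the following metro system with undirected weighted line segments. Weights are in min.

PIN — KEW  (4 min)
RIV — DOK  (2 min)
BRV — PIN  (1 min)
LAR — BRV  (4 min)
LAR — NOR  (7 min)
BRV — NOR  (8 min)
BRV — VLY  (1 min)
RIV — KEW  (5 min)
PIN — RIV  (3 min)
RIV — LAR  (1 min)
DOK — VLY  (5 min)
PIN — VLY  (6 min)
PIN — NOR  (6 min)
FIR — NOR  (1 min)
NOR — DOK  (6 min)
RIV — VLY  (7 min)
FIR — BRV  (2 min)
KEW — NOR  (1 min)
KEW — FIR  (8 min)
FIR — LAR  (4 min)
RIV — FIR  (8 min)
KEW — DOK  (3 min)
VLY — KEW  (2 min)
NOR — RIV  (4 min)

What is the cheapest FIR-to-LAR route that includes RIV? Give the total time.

6 min

Best FIR to RIV: FIR–NOR–RIV costing 5
Best RIV to LAR: RIV–LAR costing 1
Total via RIV: 5 + 1 = 6 min.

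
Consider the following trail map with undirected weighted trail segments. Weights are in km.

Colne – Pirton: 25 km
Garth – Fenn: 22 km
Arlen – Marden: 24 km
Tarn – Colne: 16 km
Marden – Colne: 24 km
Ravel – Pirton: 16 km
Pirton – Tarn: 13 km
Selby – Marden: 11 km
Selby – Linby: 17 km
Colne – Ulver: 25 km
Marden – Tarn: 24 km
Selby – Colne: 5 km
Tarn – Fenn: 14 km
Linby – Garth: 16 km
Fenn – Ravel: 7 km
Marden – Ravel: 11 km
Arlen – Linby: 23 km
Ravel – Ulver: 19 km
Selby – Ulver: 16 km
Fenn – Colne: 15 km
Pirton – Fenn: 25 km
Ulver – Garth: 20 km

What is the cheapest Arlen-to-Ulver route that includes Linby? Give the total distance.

56 km

Shortest Arlen→Linby: Arlen → Linby = 23
Best Linby to Ulver: Linby → Selby → Ulver costing 33
Total via Linby: 23 + 33 = 56 km.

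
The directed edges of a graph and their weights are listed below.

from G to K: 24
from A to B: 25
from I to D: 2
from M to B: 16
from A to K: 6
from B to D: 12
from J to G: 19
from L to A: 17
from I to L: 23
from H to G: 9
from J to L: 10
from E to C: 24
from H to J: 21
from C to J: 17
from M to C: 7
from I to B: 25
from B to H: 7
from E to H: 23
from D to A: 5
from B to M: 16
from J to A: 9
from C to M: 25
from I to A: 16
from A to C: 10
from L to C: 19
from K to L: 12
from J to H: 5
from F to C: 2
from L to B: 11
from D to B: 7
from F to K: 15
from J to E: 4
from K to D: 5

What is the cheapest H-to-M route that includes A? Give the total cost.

64

Best H to A: H → J → A costing 30
Shortest A→M: A → K → D → B → M = 34
Total via A: 30 + 34 = 64.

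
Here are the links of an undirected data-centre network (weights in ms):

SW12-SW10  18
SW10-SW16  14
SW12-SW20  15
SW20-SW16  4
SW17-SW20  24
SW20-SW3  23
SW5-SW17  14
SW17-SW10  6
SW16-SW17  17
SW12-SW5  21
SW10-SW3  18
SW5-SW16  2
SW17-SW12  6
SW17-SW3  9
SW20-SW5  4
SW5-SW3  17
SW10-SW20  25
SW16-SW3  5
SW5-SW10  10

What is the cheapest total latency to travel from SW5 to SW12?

19 ms

Settle nodes by increasing distance from SW5:
SW5: 0
SW16: 2  (via SW5)
SW20: 4  (via SW5)
SW3: 7  (via SW16)
SW10: 10  (via SW5)
SW17: 14  (via SW5)
SW12: 19  (via SW20)
Shortest route: SW5 → SW20 → SW12 = 19 ms.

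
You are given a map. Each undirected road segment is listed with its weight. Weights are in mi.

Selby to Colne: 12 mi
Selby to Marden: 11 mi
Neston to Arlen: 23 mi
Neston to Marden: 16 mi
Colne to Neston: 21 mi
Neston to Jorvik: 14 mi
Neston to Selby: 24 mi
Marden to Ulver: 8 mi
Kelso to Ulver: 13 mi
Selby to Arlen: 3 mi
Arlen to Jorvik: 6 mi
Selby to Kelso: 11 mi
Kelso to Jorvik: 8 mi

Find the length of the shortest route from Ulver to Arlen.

Candidate routes:
Ulver → Marden → Selby → Arlen: 8+11+3 = 22
Ulver → Kelso → Jorvik → Arlen: 13+8+6 = 27
Ulver → Kelso → Selby → Arlen: 13+11+3 = 27
Cheapest is Ulver → Marden → Selby → Arlen at 22 mi.

22 mi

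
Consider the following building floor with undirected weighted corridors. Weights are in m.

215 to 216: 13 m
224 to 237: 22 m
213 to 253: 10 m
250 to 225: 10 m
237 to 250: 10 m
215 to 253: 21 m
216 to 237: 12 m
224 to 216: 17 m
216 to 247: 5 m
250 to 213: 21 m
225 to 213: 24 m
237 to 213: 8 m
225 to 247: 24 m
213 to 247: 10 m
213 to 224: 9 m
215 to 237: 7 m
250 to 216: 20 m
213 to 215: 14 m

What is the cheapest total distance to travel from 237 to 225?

Enumerating some paths:
237–250–225: 10+10 = 20
237–213–225: 8+24 = 32
237–216–247–225: 12+5+24 = 41
237–213–250–225: 8+21+10 = 39
The minimum is 20 m via 237–250–225.

20 m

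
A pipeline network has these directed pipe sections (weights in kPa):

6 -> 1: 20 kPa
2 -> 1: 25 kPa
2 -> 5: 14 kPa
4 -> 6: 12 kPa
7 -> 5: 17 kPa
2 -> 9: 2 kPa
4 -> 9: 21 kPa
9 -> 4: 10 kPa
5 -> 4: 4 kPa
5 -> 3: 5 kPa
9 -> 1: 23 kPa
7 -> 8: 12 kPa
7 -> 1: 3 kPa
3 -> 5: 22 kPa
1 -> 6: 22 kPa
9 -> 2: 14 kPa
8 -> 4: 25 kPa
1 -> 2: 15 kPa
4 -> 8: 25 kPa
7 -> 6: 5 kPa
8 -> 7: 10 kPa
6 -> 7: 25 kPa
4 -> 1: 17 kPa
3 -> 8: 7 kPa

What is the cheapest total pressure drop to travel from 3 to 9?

37 kPa

Candidate routes:
3 - 8 - 7 - 1 - 2 - 9: 7+10+3+15+2 = 37
3 - 5 - 4 - 9: 22+4+21 = 47
3 - 8 - 4 - 9: 7+25+21 = 53
Cheapest is 3 - 8 - 7 - 1 - 2 - 9 at 37 kPa.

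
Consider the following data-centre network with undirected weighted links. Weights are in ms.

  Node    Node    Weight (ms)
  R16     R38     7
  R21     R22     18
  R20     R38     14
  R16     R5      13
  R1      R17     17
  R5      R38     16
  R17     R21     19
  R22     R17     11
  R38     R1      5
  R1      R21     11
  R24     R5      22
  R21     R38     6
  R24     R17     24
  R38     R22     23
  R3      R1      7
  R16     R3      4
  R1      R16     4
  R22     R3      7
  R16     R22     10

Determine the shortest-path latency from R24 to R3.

39 ms

Shortest distances from R24:
R24: 0
R5: 22  (via R24)
R17: 24  (via R24)
R16: 35  (via R5)
R22: 35  (via R17)
R38: 38  (via R5)
R3: 39  (via R16)
Shortest route: R24 → R5 → R16 → R3 = 39 ms.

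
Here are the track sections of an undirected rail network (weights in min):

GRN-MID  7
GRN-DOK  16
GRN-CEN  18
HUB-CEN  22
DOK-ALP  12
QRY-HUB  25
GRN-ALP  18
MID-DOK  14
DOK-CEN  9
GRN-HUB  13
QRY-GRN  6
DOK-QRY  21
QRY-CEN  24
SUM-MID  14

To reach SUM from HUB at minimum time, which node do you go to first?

Compare a few routes:
HUB–QRY–GRN–MID–SUM: 25+6+7+14 = 52
HUB–GRN–MID–SUM: 13+7+14 = 34
HUB–GRN–DOK–MID–SUM: 13+16+14+14 = 57
Cheapest is HUB–GRN–MID–SUM at 34 min.
So from HUB the first move is to GRN.

GRN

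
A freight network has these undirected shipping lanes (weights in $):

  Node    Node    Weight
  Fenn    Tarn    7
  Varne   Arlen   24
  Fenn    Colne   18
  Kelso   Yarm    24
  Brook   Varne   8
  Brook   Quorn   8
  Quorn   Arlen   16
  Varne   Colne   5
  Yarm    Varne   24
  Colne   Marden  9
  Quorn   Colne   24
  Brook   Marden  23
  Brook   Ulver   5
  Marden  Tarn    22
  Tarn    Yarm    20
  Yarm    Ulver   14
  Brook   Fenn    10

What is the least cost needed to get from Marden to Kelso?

Running Dijkstra from Marden:
Marden: 0
Colne: 9  (via Marden)
Varne: 14  (via Colne)
Tarn: 22  (via Marden)
Brook: 22  (via Varne)
Ulver: 27  (via Brook)
Fenn: 27  (via Colne)
Quorn: 30  (via Brook)
Yarm: 38  (via Varne)
Arlen: 38  (via Varne)
Kelso: 62  (via Yarm)
Shortest route: Marden → Colne → Varne → Yarm → Kelso = $62.

$62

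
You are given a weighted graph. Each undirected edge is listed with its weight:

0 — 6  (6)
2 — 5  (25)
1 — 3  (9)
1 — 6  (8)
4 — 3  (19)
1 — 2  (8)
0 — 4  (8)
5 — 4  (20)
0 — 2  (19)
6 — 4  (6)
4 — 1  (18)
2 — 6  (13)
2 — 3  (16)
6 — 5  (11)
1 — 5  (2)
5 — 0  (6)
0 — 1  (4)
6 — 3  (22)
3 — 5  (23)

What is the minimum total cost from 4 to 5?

Shortest distances from 4:
4: 0
6: 6  (via 4)
0: 8  (via 4)
1: 12  (via 0)
5: 14  (via 0)
Shortest route: 4 → 0 → 5 = 14.

14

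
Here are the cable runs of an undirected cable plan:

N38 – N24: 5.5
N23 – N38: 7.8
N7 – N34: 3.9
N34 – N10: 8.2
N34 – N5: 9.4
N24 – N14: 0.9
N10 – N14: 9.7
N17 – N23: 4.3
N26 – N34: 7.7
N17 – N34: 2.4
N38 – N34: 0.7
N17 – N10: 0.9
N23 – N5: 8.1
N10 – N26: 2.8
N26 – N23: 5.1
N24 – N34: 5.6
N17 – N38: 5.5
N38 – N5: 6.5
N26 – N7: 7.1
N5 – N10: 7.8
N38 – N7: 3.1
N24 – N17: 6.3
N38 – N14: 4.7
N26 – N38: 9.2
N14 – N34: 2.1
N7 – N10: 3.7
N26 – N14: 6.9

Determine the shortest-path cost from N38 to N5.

Compare a few routes:
N38 - N34 - N5: 0.7+9.4 = 10.1
N38 - N34 - N17 - N10 - N5: 0.7+2.4+0.9+7.8 = 11.8
N38 - N5: 6.5 = 6.5
Cheapest is N38 - N5 at 6.5.

6.5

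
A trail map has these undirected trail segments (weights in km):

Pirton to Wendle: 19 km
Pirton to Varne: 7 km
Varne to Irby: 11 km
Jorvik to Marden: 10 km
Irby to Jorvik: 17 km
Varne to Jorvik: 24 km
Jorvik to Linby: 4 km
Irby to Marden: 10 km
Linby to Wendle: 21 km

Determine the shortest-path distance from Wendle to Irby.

37 km

Compare a few routes:
Wendle–Linby–Jorvik–Irby: 21+4+17 = 42
Wendle–Pirton–Varne–Irby: 19+7+11 = 37
The minimum is 37 km via Wendle–Pirton–Varne–Irby.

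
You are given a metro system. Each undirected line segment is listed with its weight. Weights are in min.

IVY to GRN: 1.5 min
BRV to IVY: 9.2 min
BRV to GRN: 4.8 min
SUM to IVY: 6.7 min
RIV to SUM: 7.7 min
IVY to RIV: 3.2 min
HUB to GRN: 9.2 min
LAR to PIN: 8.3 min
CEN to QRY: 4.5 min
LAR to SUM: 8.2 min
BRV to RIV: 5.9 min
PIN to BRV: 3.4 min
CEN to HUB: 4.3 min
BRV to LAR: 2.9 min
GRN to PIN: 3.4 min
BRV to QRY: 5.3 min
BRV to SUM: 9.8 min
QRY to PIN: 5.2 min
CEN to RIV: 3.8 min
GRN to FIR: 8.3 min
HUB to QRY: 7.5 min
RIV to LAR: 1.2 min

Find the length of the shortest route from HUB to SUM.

Candidate routes:
HUB–GRN–IVY–SUM: 9.2+1.5+6.7 = 17.4
HUB–CEN–RIV–LAR–SUM: 4.3+3.8+1.2+8.2 = 17.5
HUB–CEN–RIV–SUM: 4.3+3.8+7.7 = 15.8
Cheapest is HUB–CEN–RIV–SUM at 15.8 min.

15.8 min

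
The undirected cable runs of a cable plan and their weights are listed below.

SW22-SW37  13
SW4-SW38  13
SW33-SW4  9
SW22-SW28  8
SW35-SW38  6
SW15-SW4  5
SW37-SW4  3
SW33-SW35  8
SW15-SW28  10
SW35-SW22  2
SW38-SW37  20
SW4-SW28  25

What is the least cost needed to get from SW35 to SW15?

20

Shortest distances from SW35:
SW35: 0
SW22: 2  (via SW35)
SW38: 6  (via SW35)
SW33: 8  (via SW35)
SW28: 10  (via SW22)
SW37: 15  (via SW22)
SW4: 17  (via SW33)
SW15: 20  (via SW28)
Shortest route: SW35 → SW22 → SW28 → SW15 = 20.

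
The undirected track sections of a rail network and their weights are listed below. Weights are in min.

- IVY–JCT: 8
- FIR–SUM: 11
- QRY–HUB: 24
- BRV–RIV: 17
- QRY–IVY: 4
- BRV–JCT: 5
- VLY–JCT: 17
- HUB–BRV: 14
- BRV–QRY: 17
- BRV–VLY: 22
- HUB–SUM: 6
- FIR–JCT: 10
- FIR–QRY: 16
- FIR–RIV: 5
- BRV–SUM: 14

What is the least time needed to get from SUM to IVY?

27 min

Settle nodes by increasing distance from SUM:
SUM: 0
HUB: 6  (via SUM)
FIR: 11  (via SUM)
BRV: 14  (via SUM)
RIV: 16  (via FIR)
JCT: 19  (via BRV)
QRY: 27  (via FIR)
IVY: 27  (via JCT)
Shortest route: SUM → BRV → JCT → IVY = 27 min.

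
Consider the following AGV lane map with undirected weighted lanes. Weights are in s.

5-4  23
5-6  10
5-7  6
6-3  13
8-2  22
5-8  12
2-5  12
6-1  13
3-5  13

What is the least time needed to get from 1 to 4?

46 s

Running Dijkstra from 1:
1: 0
6: 13  (via 1)
5: 23  (via 6)
3: 26  (via 6)
7: 29  (via 5)
2: 35  (via 5)
8: 35  (via 5)
4: 46  (via 5)
Shortest route: 1 → 6 → 5 → 4 = 46 s.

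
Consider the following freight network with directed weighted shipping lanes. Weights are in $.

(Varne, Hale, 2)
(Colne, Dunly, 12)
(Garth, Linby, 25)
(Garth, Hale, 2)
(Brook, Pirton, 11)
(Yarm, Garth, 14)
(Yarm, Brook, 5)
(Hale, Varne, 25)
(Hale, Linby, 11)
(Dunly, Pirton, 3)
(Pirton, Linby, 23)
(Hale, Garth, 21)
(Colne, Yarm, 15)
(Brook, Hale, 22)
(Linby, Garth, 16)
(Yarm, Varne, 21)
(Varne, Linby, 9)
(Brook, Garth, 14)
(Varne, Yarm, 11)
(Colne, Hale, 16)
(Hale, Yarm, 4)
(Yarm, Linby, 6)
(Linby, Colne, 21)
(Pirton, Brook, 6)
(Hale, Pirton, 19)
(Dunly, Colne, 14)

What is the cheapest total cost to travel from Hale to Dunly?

$43

Settle nodes by increasing distance from Hale:
Hale: 0
Yarm: 4  (via Hale)
Brook: 9  (via Yarm)
Linby: 10  (via Yarm)
Garth: 18  (via Yarm)
Pirton: 19  (via Hale)
Varne: 25  (via Hale)
Colne: 31  (via Linby)
Dunly: 43  (via Colne)
Shortest route: Hale → Yarm → Linby → Colne → Dunly = $43.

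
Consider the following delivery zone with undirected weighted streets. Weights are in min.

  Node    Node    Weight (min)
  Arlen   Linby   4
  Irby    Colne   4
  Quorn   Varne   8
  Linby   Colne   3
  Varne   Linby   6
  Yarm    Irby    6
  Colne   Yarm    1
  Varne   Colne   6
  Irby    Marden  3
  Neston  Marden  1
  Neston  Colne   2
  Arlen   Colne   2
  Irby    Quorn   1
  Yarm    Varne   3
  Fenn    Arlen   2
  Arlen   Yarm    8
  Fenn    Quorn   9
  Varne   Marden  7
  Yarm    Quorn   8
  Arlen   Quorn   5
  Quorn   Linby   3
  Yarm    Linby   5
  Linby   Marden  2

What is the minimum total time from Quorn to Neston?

5 min

Running Dijkstra from Quorn:
Quorn: 0
Irby: 1  (via Quorn)
Linby: 3  (via Quorn)
Marden: 4  (via Irby)
Arlen: 5  (via Quorn)
Colne: 5  (via Irby)
Neston: 5  (via Marden)
Shortest route: Quorn → Irby → Marden → Neston = 5 min.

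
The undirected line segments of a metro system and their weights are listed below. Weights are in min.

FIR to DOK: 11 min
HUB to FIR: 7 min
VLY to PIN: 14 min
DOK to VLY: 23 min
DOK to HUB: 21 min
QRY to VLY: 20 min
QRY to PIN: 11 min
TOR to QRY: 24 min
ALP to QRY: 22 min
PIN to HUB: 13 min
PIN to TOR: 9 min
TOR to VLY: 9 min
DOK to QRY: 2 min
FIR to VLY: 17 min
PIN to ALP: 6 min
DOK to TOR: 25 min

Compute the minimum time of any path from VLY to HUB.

Running Dijkstra from VLY:
VLY: 0
TOR: 9  (via VLY)
PIN: 14  (via VLY)
FIR: 17  (via VLY)
ALP: 20  (via PIN)
QRY: 20  (via VLY)
DOK: 22  (via QRY)
HUB: 24  (via FIR)
Shortest route: VLY–FIR–HUB = 24 min.

24 min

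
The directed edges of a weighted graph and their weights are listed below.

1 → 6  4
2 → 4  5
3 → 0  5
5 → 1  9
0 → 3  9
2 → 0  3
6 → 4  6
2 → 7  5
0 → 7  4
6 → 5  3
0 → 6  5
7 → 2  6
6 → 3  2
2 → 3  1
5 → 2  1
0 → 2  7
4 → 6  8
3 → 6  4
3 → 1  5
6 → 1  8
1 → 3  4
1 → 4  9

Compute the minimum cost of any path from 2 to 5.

Compare a few routes:
2 → 3 → 6 → 5: 1+4+3 = 8
2 → 0 → 6 → 5: 3+5+3 = 11
2 → 3 → 1 → 6 → 5: 1+5+4+3 = 13
Cheapest is 2 → 3 → 6 → 5 at 8.

8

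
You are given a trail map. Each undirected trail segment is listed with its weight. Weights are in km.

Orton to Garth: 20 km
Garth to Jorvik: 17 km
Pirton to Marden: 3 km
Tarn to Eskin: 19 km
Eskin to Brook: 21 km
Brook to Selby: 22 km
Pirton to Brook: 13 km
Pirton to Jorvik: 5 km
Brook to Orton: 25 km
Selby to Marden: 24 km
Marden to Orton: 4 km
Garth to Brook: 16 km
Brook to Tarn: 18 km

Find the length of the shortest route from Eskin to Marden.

37 km

Shortest distances from Eskin:
Eskin: 0
Tarn: 19  (via Eskin)
Brook: 21  (via Eskin)
Pirton: 34  (via Brook)
Marden: 37  (via Pirton)
Shortest route: Eskin–Brook–Pirton–Marden = 37 km.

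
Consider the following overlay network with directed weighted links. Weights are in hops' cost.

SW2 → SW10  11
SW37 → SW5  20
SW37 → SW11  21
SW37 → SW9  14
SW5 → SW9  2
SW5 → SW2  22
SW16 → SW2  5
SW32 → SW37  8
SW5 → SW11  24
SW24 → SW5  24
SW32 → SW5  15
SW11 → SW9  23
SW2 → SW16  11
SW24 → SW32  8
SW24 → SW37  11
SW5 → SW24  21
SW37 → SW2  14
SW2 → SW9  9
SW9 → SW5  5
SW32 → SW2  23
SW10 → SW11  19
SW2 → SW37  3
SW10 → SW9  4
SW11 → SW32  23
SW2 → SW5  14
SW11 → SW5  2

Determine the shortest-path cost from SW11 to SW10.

Compare a few routes:
SW11 → SW32 → SW37 → SW2 → SW10: 23+8+14+11 = 56
SW11 → SW5 → SW2 → SW10: 2+22+11 = 35
Cheapest is SW11 → SW5 → SW2 → SW10 at 35 hops' cost.

35 hops' cost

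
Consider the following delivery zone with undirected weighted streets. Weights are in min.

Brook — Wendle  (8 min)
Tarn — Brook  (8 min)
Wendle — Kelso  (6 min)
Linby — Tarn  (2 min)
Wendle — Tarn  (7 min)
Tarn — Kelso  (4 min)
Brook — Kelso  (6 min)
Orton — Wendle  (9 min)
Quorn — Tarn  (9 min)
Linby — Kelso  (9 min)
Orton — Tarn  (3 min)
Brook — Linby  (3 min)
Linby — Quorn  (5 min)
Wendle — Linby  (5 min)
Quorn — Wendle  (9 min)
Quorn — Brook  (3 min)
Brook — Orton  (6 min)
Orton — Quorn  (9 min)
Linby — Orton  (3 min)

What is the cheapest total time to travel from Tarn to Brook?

5 min

Running Dijkstra from Tarn:
Tarn: 0
Linby: 2  (via Tarn)
Orton: 3  (via Tarn)
Kelso: 4  (via Tarn)
Brook: 5  (via Linby)
Shortest route: Tarn → Linby → Brook = 5 min.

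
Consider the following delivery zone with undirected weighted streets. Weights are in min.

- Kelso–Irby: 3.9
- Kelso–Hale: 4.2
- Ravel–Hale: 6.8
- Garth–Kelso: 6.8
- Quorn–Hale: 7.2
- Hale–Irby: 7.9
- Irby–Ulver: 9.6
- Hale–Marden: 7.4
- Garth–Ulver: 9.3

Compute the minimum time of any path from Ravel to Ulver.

Shortest distances from Ravel:
Ravel: 0
Hale: 6.8  (via Ravel)
Kelso: 11  (via Hale)
Quorn: 14  (via Hale)
Marden: 14.2  (via Hale)
Irby: 14.7  (via Hale)
Garth: 17.8  (via Kelso)
Ulver: 24.3  (via Irby)
Shortest route: Ravel → Hale → Irby → Ulver = 24.3 min.

24.3 min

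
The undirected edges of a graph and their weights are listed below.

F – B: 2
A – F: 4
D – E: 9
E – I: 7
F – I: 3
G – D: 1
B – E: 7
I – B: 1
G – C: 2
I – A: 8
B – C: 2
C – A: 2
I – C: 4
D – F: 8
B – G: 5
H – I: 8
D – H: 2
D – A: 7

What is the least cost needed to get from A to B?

4

Running Dijkstra from A:
A: 0
C: 2  (via A)
B: 4  (via C)
Shortest route: A–C–B = 4.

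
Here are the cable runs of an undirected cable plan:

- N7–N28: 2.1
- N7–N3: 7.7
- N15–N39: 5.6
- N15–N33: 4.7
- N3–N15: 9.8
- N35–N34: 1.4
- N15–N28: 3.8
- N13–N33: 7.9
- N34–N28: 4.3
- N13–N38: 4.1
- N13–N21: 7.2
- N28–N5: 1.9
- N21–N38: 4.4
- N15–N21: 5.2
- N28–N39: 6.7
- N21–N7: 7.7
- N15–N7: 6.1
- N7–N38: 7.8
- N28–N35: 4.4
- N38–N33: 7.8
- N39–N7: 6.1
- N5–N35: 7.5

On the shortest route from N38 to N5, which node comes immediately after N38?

N7

Enumerating some paths:
N38 - N21 - N15 - N28 - N5: 4.4+5.2+3.8+1.9 = 15.3
N38 - N33 - N15 - N28 - N5: 7.8+4.7+3.8+1.9 = 18.2
N38 - N7 - N28 - N5: 7.8+2.1+1.9 = 11.8
N38 - N21 - N7 - N28 - N5: 4.4+7.7+2.1+1.9 = 16.1
The minimum is 11.8 via N38 - N7 - N28 - N5.
So from N38 the first move is to N7.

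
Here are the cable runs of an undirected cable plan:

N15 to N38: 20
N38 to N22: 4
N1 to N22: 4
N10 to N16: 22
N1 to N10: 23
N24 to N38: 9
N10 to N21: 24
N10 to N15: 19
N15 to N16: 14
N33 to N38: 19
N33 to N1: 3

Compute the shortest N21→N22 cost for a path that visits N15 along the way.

Shortest N21→N15: N21–N10–N15 = 43
Shortest N15→N22: N15–N38–N22 = 24
Total via N15: 43 + 24 = 67.

67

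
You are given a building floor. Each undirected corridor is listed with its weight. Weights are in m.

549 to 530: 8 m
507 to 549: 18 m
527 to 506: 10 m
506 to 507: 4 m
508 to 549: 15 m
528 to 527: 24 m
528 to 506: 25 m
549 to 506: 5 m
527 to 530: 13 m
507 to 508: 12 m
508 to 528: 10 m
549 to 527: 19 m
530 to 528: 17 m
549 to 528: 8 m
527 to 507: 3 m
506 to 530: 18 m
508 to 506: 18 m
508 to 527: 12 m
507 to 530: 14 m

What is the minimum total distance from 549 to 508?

Candidate routes:
549 → 508: 15 = 15
549 → 506 → 508: 5+18 = 23
549 → 528 → 508: 8+10 = 18
549 → 506 → 507 → 508: 5+4+12 = 21
Cheapest is 549 → 508 at 15 m.

15 m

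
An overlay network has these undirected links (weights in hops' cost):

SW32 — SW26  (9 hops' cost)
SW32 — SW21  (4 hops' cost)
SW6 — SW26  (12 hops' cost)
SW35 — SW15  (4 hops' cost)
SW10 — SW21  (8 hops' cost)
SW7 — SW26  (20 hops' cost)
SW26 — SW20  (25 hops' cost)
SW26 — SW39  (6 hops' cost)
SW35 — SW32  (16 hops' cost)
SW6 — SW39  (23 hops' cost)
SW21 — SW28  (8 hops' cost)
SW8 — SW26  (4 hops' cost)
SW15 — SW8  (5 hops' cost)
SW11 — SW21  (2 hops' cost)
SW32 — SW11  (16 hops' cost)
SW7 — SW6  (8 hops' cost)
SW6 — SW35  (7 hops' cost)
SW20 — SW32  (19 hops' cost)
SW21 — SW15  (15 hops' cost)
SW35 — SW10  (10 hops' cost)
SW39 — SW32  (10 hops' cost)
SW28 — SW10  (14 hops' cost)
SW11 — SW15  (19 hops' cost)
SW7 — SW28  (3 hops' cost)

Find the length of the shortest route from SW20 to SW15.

Candidate routes:
SW20 - SW32 - SW21 - SW15: 19+4+15 = 38
SW20 - SW32 - SW35 - SW15: 19+16+4 = 39
SW20 - SW26 - SW8 - SW15: 25+4+5 = 34
SW20 - SW32 - SW26 - SW8 - SW15: 19+9+4+5 = 37
The minimum is 34 hops' cost via SW20 - SW26 - SW8 - SW15.

34 hops' cost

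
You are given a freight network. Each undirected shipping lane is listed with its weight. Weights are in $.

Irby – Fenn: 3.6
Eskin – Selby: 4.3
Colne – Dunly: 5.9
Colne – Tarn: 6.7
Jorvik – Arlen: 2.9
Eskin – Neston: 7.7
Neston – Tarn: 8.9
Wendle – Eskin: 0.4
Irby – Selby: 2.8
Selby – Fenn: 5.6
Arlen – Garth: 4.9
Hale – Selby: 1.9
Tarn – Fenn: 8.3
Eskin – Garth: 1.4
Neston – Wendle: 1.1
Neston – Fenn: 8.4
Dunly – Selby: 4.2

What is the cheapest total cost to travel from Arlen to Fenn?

Shortest distances from Arlen:
Arlen: 0
Jorvik: 2.9  (via Arlen)
Garth: 4.9  (via Arlen)
Eskin: 6.3  (via Garth)
Wendle: 6.7  (via Eskin)
Neston: 7.8  (via Wendle)
Selby: 10.6  (via Eskin)
Hale: 12.5  (via Selby)
Irby: 13.4  (via Selby)
Dunly: 14.8  (via Selby)
Fenn: 16.2  (via Neston)
Shortest route: Arlen → Garth → Eskin → Wendle → Neston → Fenn = $16.2.

$16.2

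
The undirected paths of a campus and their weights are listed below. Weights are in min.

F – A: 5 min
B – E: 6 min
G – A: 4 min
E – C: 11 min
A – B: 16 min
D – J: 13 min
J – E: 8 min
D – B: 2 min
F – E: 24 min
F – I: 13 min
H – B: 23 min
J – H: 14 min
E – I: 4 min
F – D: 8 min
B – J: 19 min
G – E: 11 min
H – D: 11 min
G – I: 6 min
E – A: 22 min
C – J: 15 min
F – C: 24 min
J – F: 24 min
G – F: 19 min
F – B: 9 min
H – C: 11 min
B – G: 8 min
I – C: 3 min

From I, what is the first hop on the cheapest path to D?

E

Candidate routes:
I → G → B → D: 6+8+2 = 16
I → F → D: 13+8 = 21
I → E → B → D: 4+6+2 = 12
The minimum is 12 min via I → E → B → D.
So from I the first move is to E.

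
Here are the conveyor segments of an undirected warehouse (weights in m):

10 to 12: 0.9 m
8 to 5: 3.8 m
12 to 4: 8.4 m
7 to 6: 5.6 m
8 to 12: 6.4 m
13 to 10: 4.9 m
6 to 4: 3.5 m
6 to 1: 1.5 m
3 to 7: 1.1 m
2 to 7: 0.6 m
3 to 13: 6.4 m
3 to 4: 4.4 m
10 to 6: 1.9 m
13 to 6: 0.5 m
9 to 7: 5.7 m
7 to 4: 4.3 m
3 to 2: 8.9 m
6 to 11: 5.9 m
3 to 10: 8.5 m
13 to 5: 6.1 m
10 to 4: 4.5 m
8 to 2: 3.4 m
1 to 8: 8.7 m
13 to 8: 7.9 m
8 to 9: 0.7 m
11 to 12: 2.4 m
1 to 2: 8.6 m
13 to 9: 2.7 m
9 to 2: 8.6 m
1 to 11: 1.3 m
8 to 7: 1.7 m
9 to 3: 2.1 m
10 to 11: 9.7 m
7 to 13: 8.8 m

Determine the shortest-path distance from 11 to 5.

9.4 m

Shortest distances from 11:
11: 0
1: 1.3  (via 11)
12: 2.4  (via 11)
6: 2.8  (via 1)
10: 3.3  (via 12)
13: 3.3  (via 6)
9: 6  (via 13)
4: 6.3  (via 6)
8: 6.7  (via 9)
3: 8.1  (via 9)
7: 8.4  (via 6)
2: 9  (via 7)
5: 9.4  (via 13)
Shortest route: 11 → 1 → 6 → 13 → 5 = 9.4 m.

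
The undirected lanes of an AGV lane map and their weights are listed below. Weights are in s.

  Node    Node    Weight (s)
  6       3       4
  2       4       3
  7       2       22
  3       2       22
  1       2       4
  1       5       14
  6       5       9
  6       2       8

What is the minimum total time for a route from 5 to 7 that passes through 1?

40 s

Shortest 5→1: 5 → 1 = 14
Best 1 to 7: 1 → 2 → 7 costing 26
Total via 1: 14 + 26 = 40 s.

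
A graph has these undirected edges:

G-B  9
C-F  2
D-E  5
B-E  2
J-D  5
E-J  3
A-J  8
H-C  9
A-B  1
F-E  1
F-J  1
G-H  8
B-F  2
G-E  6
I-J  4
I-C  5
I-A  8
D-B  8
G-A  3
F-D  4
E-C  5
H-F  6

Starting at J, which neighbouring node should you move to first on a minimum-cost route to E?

F

Candidate routes:
J–F–E: 1+1 = 2
J–E: 3 = 3
J–F–B–E: 1+2+2 = 5
The minimum is 2 via J–F–E.
So from J the first move is to F.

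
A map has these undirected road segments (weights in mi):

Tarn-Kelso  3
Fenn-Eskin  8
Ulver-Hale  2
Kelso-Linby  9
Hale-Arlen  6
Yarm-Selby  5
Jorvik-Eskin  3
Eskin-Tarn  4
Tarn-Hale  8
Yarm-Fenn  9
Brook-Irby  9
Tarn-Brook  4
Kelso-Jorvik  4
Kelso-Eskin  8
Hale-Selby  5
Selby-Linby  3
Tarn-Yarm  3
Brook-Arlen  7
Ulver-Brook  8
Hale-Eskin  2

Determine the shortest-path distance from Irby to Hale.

19 mi

Enumerating some paths:
Irby → Brook → Ulver → Hale: 9+8+2 = 19
Irby → Brook → Tarn → Hale: 9+4+8 = 21
Cheapest is Irby → Brook → Ulver → Hale at 19 mi.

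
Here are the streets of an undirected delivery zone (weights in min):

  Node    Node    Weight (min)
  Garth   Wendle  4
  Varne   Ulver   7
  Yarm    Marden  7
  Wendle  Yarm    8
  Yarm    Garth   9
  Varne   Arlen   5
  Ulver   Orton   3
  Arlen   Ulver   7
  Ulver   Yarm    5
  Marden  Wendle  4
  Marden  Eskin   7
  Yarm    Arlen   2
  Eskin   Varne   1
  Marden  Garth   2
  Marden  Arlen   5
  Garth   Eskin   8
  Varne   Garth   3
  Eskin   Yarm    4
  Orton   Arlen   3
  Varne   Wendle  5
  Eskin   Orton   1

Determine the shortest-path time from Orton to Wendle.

Shortest distances from Orton:
Orton: 0
Eskin: 1  (via Orton)
Varne: 2  (via Eskin)
Ulver: 3  (via Orton)
Arlen: 3  (via Orton)
Yarm: 5  (via Eskin)
Garth: 5  (via Varne)
Marden: 7  (via Garth)
Wendle: 7  (via Varne)
Shortest route: Orton → Eskin → Varne → Wendle = 7 min.

7 min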